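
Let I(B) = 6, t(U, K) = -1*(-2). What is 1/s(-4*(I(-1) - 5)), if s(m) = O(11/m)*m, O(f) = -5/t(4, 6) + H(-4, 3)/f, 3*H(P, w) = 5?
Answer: 33/410 ≈ 0.080488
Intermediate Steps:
H(P, w) = 5/3 (H(P, w) = (⅓)*5 = 5/3)
t(U, K) = 2
O(f) = -5/2 + 5/(3*f)
s(m) = 5*m²*(2 - 33/m)/66 (s(m) = (5*(2 - 33/m)/(6*((11/m))))*m = (5*(m/11)*(2 - 33/m)/6)*m = (5*m*(2 - 33/m)/66)*m = 5*m²*(2 - 33/m)/66)
1/s(-4*(I(-1) - 5)) = 1/(5*(-4*(6 - 5))*(-33 + 2*(-4*(6 - 5)))/66) = 1/(5*(-4*1)*(-33 + 2*(-4*1))/66) = 1/((5/66)*(-4)*(-33 + 2*(-4))) = 1/((5/66)*(-4)*(-33 - 8)) = 1/((5/66)*(-4)*(-41)) = 1/(410/33) = 33/410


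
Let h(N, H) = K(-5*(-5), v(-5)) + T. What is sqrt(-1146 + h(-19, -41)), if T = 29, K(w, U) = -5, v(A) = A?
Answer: I*sqrt(1122) ≈ 33.496*I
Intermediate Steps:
h(N, H) = 24 (h(N, H) = -5 + 29 = 24)
sqrt(-1146 + h(-19, -41)) = sqrt(-1146 + 24) = sqrt(-1122) = I*sqrt(1122)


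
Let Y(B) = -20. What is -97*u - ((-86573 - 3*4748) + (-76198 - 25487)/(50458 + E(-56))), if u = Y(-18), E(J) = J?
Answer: 5179259999/50402 ≈ 1.0276e+5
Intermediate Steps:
u = -20
-97*u - ((-86573 - 3*4748) + (-76198 - 25487)/(50458 + E(-56))) = -97*(-20) - ((-86573 - 3*4748) + (-76198 - 25487)/(50458 - 56)) = 1940 - ((-86573 - 14244) - 101685/50402) = 1940 - (-100817 - 101685*1/50402) = 1940 - (-100817 - 101685/50402) = 1940 - 1*(-5081480119/50402) = 1940 + 5081480119/50402 = 5179259999/50402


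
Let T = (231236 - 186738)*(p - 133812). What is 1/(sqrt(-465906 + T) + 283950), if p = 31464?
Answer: 9465/2839411657 - I*sqrt(4554747210)/85182349710 ≈ 3.3334e-6 - 7.9229e-7*I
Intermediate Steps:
T = -4554281304 (T = (231236 - 186738)*(31464 - 133812) = 44498*(-102348) = -4554281304)
1/(sqrt(-465906 + T) + 283950) = 1/(sqrt(-465906 - 4554281304) + 283950) = 1/(sqrt(-4554747210) + 283950) = 1/(I*sqrt(4554747210) + 283950) = 1/(283950 + I*sqrt(4554747210))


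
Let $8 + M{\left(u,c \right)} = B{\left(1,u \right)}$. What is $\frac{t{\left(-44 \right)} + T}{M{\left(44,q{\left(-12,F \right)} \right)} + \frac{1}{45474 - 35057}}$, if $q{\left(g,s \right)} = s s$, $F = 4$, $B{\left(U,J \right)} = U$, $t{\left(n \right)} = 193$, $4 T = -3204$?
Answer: $\frac{3166768}{36459} \approx 86.858$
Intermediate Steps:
$T = -801$ ($T = \frac{1}{4} \left(-3204\right) = -801$)
$q{\left(g,s \right)} = s^{2}$
$M{\left(u,c \right)} = -7$ ($M{\left(u,c \right)} = -8 + 1 = -7$)
$\frac{t{\left(-44 \right)} + T}{M{\left(44,q{\left(-12,F \right)} \right)} + \frac{1}{45474 - 35057}} = \frac{193 - 801}{-7 + \frac{1}{45474 - 35057}} = - \frac{608}{-7 + \frac{1}{10417}} = - \frac{608}{- \frac{72918}{10417}} = \left(-608\right) \left(- \frac{10417}{72918}\right) = \frac{3166768}{36459}$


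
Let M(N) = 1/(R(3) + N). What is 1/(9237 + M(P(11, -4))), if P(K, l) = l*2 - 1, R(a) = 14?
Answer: 5/46186 ≈ 0.00010826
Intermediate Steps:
P(K, l) = -1 + 2*l (P(K, l) = 2*l - 1 = -1 + 2*l)
M(N) = 1/(14 + N)
1/(9237 + M(P(11, -4))) = 1/(9237 + 1/(14 + (-1 + 2*(-4)))) = 1/(9237 + 1/(14 + (-1 - 8))) = 1/(9237 + 1/(14 - 9)) = 1/(9237 + 1/5) = 1/(9237 + ⅕) = 1/(46186/5) = 5/46186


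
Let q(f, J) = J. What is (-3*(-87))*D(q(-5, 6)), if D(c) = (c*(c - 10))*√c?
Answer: -6264*√6 ≈ -15344.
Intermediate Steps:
D(c) = c^(3/2)*(-10 + c) (D(c) = (c*(-10 + c))*√c = c^(3/2)*(-10 + c))
(-3*(-87))*D(q(-5, 6)) = (-3*(-87))*(6^(3/2)*(-10 + 6)) = 261*((6*√6)*(-4)) = 261*(-24*√6) = -6264*√6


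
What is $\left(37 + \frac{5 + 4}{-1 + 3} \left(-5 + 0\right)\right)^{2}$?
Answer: $\frac{841}{4} \approx 210.25$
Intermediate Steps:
$\left(37 + \frac{5 + 4}{-1 + 3} \left(-5 + 0\right)\right)^{2} = \left(37 + \frac{9}{2} \left(-5\right)\right)^{2} = \left(37 - \frac{45}{2}\right)^{2} = \left(\frac{29}{2}\right)^{2} = \frac{841}{4}$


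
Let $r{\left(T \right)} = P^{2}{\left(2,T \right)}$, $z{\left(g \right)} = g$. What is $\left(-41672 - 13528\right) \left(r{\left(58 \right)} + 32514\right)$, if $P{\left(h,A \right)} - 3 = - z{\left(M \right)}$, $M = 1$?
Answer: $-1794993600$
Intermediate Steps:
$P{\left(h,A \right)} = 2$ ($P{\left(h,A \right)} = 3 - 1 = 2$)
$r{\left(T \right)} = 4$ ($r{\left(T \right)} = 2^{2} = 4$)
$\left(-41672 - 13528\right) \left(r{\left(58 \right)} + 32514\right) = \left(-41672 - 13528\right) \left(4 + 32514\right) = \left(-55200\right) 32518 = -1794993600$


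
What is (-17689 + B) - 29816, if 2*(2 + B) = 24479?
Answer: -70535/2 ≈ -35268.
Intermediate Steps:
B = 24475/2 (B = -2 + (½)*24479 = -2 + 24479/2 = 24475/2 ≈ 12238.)
(-17689 + B) - 29816 = (-17689 + 24475/2) - 29816 = -10903/2 - 29816 = -70535/2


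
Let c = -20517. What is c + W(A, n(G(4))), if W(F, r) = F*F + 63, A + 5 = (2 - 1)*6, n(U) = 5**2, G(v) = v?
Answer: -20453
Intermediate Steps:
n(U) = 25
A = 1 (A = -5 + (2 - 1)*6 = -5 + 1*6 = -5 + 6 = 1)
W(F, r) = 63 + F**2 (W(F, r) = F**2 + 63 = 63 + F**2)
c + W(A, n(G(4))) = -20517 + (63 + 1**2) = -20517 + (63 + 1) = -20517 + 64 = -20453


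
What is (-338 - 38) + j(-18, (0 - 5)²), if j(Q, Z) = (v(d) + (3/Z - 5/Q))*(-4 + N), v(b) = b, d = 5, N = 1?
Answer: -58829/150 ≈ -392.19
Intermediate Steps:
j(Q, Z) = -15 - 9/Z + 15/Q (j(Q, Z) = (5 + (3/Z - 5/Q))*(-4 + 1) = (5 + (-5/Q + 3/Z))*(-3) = (5 - 5/Q + 3/Z)*(-3) = -15 - 9/Z + 15/Q)
(-338 - 38) + j(-18, (0 - 5)²) = (-338 - 38) + (-15 - 9/(0 - 5)² + 15/(-18)) = -376 + (-15 - 9/((-5)²) + 15*(-1/18)) = -376 + (-15 - 9/25 - ⅚) = -376 - 2429/150 = -58829/150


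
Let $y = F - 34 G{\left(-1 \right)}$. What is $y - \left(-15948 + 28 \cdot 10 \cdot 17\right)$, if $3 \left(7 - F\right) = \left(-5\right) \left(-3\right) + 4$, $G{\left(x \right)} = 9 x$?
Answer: $\frac{34484}{3} \approx 11495.0$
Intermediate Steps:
$F = \frac{2}{3}$ ($F = 7 - \frac{\left(-5\right) \left(-3\right) + 4}{3} = 7 - \frac{15 + 4}{3} = 7 - \frac{19}{3} = \frac{2}{3} \approx 0.66667$)
$y = \frac{920}{3}$ ($y = \frac{2}{3} - 34 \cdot 9 \left(-1\right) = \frac{2}{3} - -306 = \frac{2}{3} + 306 = \frac{920}{3} \approx 306.67$)
$y - \left(-15948 + 28 \cdot 10 \cdot 17\right) = \frac{920}{3} - \left(-15948 + 28 \cdot 10 \cdot 17\right) = \frac{920}{3} - \left(-15948 + 280 \cdot 17\right) = \frac{920}{3} - \left(-15948 + 4760\right) = \frac{920}{3} - -11188 = \frac{920}{3} + 11188 = \frac{34484}{3}$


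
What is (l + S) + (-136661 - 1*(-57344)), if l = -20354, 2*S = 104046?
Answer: -47648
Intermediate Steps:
S = 52023 (S = (½)*104046 = 52023)
(l + S) + (-136661 - 1*(-57344)) = (-20354 + 52023) + (-136661 - 1*(-57344)) = 31669 + (-136661 + 57344) = 31669 - 79317 = -47648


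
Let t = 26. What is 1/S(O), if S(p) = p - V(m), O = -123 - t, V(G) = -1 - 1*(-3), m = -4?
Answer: -1/151 ≈ -0.0066225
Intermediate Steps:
V(G) = 2 (V(G) = -1 + 3 = 2)
O = -149 (O = -123 - 1*26 = -123 - 26 = -149)
S(p) = -2 + p (S(p) = p - 1*2 = p - 2 = -2 + p)
1/S(O) = 1/(-2 - 149) = 1/(-151) = -1/151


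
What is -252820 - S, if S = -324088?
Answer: 71268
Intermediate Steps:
-252820 - S = -252820 - 1*(-324088) = -252820 + 324088 = 71268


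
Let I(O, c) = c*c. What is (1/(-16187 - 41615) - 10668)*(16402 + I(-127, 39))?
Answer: -11051890622251/57802 ≈ -1.9120e+8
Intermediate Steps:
I(O, c) = c**2
(1/(-16187 - 41615) - 10668)*(16402 + I(-127, 39)) = (1/(-16187 - 41615) - 10668)*(16402 + 39**2) = (1/(-57802) - 10668)*(16402 + 1521) = (-1/57802 - 10668)*17923 = -616631737/57802*17923 = -11051890622251/57802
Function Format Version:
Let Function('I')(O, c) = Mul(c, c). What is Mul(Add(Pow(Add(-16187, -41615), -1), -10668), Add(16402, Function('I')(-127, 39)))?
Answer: Rational(-11051890622251, 57802) ≈ -1.9120e+8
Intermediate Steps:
Function('I')(O, c) = Pow(c, 2)
Mul(Add(Pow(Add(-16187, -41615), -1), -10668), Add(16402, Function('I')(-127, 39))) = Mul(Add(Pow(Add(-16187, -41615), -1), -10668), Add(16402, Pow(39, 2))) = Mul(Add(Pow(-57802, -1), -10668), Add(16402, 1521)) = Mul(Add(Rational(-1, 57802), -10668), 17923) = Mul(Rational(-616631737, 57802), 17923) = Rational(-11051890622251, 57802)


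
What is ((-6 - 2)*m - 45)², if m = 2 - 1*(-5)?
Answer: 10201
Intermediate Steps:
m = 7 (m = 2 + 5 = 7)
((-6 - 2)*m - 45)² = ((-6 - 2)*7 - 45)² = (-8*7 - 45)² = (-56 - 45)² = (-101)² = 10201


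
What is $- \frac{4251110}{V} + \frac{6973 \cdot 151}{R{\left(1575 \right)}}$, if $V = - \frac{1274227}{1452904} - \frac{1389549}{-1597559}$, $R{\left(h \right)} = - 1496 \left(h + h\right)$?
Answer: $\frac{46498432800814978235455969}{79034071249702800} \approx 5.8833 \cdot 10^{8}$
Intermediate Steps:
$R{\left(h \right)} = - 2992 h$ ($R{\left(h \right)} = - 1496 \cdot 2 h = - 2992 h$)
$V = - \frac{16771511597}{2321099861336}$ ($V = \left(-1274227\right) \frac{1}{1452904} - - \frac{1389549}{1597559} = - \frac{1274227}{1452904} + \frac{1389549}{1597559} = - \frac{16771511597}{2321099861336} \approx -0.0072257$)
$- \frac{4251110}{V} + \frac{6973 \cdot 151}{R{\left(1575 \right)}} = - \frac{4251110}{- \frac{16771511597}{2321099861336}} + \frac{6973 \cdot 151}{\left(-2992\right) 1575} = \left(-4251110\right) \left(- \frac{2321099861336}{16771511597}\right) + \frac{1052923}{-4712400} = \frac{9867250831524082960}{16771511597} + 1052923 \left(- \frac{1}{4712400}\right) = \frac{9867250831524082960}{16771511597} - \frac{1052923}{4712400} = \frac{46498432800814978235455969}{79034071249702800}$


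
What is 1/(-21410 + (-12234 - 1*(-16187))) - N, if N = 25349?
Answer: -442517494/17457 ≈ -25349.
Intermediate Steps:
1/(-21410 + (-12234 - 1*(-16187))) - N = 1/(-21410 + (-12234 - 1*(-16187))) - 1*25349 = 1/(-21410 + (-12234 + 16187)) - 25349 = 1/(-21410 + 3953) - 25349 = 1/(-17457) - 25349 = -1/17457 - 25349 = -442517494/17457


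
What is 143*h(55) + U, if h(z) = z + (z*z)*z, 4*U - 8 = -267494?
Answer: 47465237/2 ≈ 2.3733e+7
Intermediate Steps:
U = -133743/2 (U = 2 + (¼)*(-267494) = 2 - 133747/2 = -133743/2 ≈ -66872.)
h(z) = z + z³ (h(z) = z + z²*z = z + z³)
143*h(55) + U = 143*(55 + 55³) - 133743/2 = 143*(55 + 166375) - 133743/2 = 143*166430 - 133743/2 = 23799490 - 133743/2 = 47465237/2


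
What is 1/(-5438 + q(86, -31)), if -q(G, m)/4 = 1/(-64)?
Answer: -16/87007 ≈ -0.00018389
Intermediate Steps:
q(G, m) = 1/16 (q(G, m) = -4/(-64) = -4*(-1/64) = 1/16)
1/(-5438 + q(86, -31)) = 1/(-5438 + 1/16) = 1/(-87007/16) = -16/87007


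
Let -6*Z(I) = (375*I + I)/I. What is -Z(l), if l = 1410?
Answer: 188/3 ≈ 62.667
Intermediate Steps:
Z(I) = -188/3 (Z(I) = -(375*I + I)/(6*I) = -376*I/(6*I) = -⅙*376 = -188/3)
-Z(l) = -1*(-188/3) = 188/3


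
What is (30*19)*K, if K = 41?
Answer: 23370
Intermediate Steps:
(30*19)*K = (30*19)*41 = 570*41 = 23370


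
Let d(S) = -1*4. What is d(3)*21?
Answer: -84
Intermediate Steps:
d(S) = -4
d(3)*21 = -4*21 = -84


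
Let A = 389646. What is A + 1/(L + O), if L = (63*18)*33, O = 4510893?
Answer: 1772232746491/4548315 ≈ 3.8965e+5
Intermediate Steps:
L = 37422 (L = 1134*33 = 37422)
A + 1/(L + O) = 389646 + 1/(37422 + 4510893) = 389646 + 1/4548315 = 1772232746491/4548315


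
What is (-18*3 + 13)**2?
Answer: 1681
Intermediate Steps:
(-18*3 + 13)**2 = (-3*18 + 13)**2 = (-54 + 13)**2 = (-41)**2 = 1681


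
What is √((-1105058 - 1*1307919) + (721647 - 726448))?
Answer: 3*I*√268642 ≈ 1554.9*I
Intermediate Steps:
√((-1105058 - 1*1307919) + (721647 - 726448)) = √((-1105058 - 1307919) - 4801) = √(-2412977 - 4801) = √(-2417778) = 3*I*√268642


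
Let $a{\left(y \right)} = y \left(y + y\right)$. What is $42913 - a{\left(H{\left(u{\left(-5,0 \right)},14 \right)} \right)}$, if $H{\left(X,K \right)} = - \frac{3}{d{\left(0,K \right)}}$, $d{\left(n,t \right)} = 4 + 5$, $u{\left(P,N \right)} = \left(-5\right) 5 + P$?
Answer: $\frac{386215}{9} \approx 42913.0$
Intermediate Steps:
$u{\left(P,N \right)} = -25 + P$
$d{\left(n,t \right)} = 9$
$H{\left(X,K \right)} = - \frac{1}{3}$ ($H{\left(X,K \right)} = - \frac{3}{9} = \left(-3\right) \frac{1}{9} = - \frac{1}{3}$)
$a{\left(y \right)} = 2 y^{2}$ ($a{\left(y \right)} = y 2 y = 2 y^{2}$)
$42913 - a{\left(H{\left(u{\left(-5,0 \right)},14 \right)} \right)} = 42913 - 2 \left(- \frac{1}{3}\right)^{2} = 42913 - 2 \cdot \frac{1}{9} = 42913 - \frac{2}{9} = \frac{386215}{9}$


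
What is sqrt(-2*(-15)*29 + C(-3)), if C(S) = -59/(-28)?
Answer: sqrt(170933)/14 ≈ 29.531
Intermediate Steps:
C(S) = 59/28 (C(S) = -59*(-1/28) = 59/28)
sqrt(-2*(-15)*29 + C(-3)) = sqrt(-2*(-15)*29 + 59/28) = sqrt(30*29 + 59/28) = sqrt(870 + 59/28) = sqrt(24419/28) = sqrt(170933)/14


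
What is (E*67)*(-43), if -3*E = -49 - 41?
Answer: -86430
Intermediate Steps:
E = 30 (E = -(-49 - 41)/3 = -⅓*(-90) = 30)
(E*67)*(-43) = (30*67)*(-43) = 2010*(-43) = -86430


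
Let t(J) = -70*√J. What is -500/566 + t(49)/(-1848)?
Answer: -23095/37356 ≈ -0.61824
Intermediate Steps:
-500/566 + t(49)/(-1848) = -500/566 - 70*√49/(-1848) = -500*1/566 - 70*7*(-1/1848) = -250/283 - 490*(-1/1848) = -250/283 + 35/132 = -23095/37356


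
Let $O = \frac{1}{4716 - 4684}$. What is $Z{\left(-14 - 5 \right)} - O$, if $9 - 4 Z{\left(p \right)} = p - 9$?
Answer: $\frac{295}{32} \approx 9.2188$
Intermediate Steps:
$Z{\left(p \right)} = \frac{9}{2} - \frac{p}{4}$ ($Z{\left(p \right)} = \frac{9}{4} - \frac{p - 9}{4} = \frac{9}{4} - \frac{-9 + p}{4} = \frac{9}{4} - \left(- \frac{9}{4} + \frac{p}{4}\right) = \frac{9}{2} - \frac{p}{4}$)
$O = \frac{1}{32} \approx 0.03125$
$Z{\left(-14 - 5 \right)} - O = \left(\frac{9}{2} - \frac{-14 - 5}{4}\right) - \frac{1}{32} = \left(\frac{9}{2} - - \frac{19}{4}\right) - \frac{1}{32} = \left(\frac{9}{2} + \frac{19}{4}\right) - \frac{1}{32} = \frac{37}{4} - \frac{1}{32} = \frac{295}{32}$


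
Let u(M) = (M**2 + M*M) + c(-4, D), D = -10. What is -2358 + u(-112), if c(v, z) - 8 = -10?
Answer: 22728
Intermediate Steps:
c(v, z) = -2 (c(v, z) = 8 - 10 = -2)
u(M) = -2 + 2*M**2 (u(M) = (M**2 + M*M) - 2 = (M**2 + M**2) - 2 = 2*M**2 - 2 = -2 + 2*M**2)
-2358 + u(-112) = -2358 + (-2 + 2*(-112)**2) = -2358 + (-2 + 2*12544) = -2358 + (-2 + 25088) = -2358 + 25086 = 22728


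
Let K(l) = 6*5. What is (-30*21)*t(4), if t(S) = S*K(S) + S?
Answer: -78120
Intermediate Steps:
K(l) = 30
t(S) = 31*S (t(S) = S*30 + S = 30*S + S = 31*S)
(-30*21)*t(4) = (-30*21)*(31*4) = -630*124 = -78120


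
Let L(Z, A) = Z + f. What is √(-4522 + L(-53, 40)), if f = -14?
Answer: I*√4589 ≈ 67.742*I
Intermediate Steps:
L(Z, A) = -14 + Z (L(Z, A) = Z - 14 = -14 + Z)
√(-4522 + L(-53, 40)) = √(-4522 + (-14 - 53)) = √(-4522 - 67) = √(-4589) = I*√4589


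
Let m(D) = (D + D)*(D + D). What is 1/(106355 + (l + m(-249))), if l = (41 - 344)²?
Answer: 1/446168 ≈ 2.2413e-6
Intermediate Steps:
l = 91809 (l = (-303)² = 91809)
m(D) = 4*D² (m(D) = (2*D)*(2*D) = 4*D²)
1/(106355 + (l + m(-249))) = 1/(106355 + (91809 + 4*(-249)²)) = 1/(106355 + (91809 + 4*62001)) = 1/(106355 + (91809 + 248004)) = 1/(106355 + 339813) = 1/446168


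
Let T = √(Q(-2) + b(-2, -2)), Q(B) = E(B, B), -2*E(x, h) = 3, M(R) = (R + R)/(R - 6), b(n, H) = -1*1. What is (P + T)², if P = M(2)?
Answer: (-2 + I*√10)²/4 ≈ -1.5 - 3.1623*I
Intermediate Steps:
b(n, H) = -1
M(R) = 2*R/(-6 + R) (M(R) = (2*R)/(-6 + R) = 2*R/(-6 + R))
E(x, h) = -3/2 (E(x, h) = -½*3 = -3/2)
Q(B) = -3/2
T = I*√10/2 (T = √(-3/2 - 1) = √(-5/2) = I*√10/2 ≈ 1.5811*I)
P = -1 (P = 2*2/(-6 + 2) = 2*2/(-4) = 2*2*(-¼) = -1)
(P + T)² = (-1 + I*√10/2)²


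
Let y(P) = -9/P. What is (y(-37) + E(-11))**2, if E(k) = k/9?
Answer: 106276/110889 ≈ 0.95840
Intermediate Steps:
E(k) = k/9 (E(k) = k*(1/9) = k/9)
(y(-37) + E(-11))**2 = (-9/(-37) + (1/9)*(-11))**2 = (-9*(-1/37) - 11/9)**2 = (9/37 - 11/9)**2 = (-326/333)**2 = 106276/110889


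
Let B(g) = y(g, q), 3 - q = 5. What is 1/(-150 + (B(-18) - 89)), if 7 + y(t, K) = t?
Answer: -1/264 ≈ -0.0037879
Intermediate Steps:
q = -2 (q = 3 - 1*5 = 3 - 5 = -2)
y(t, K) = -7 + t
B(g) = -7 + g
1/(-150 + (B(-18) - 89)) = 1/(-150 + ((-7 - 18) - 89)) = 1/(-150 + (-25 - 89)) = 1/(-150 - 114) = 1/(-264) = -1/264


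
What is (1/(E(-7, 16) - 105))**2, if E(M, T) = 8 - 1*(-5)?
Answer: 1/8464 ≈ 0.00011815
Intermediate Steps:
E(M, T) = 13 (E(M, T) = 8 + 5 = 13)
(1/(E(-7, 16) - 105))**2 = (1/(13 - 105))**2 = (1/(-92))**2 = (-1/92)**2 = 1/8464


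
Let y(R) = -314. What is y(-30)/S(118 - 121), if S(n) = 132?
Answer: -157/66 ≈ -2.3788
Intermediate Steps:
y(-30)/S(118 - 121) = -314/132 = -314*1/132 = -157/66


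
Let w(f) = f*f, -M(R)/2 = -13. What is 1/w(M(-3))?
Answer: 1/676 ≈ 0.0014793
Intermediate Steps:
M(R) = 26 (M(R) = -2*(-13) = 26)
w(f) = f**2
1/w(M(-3)) = 1/(26**2) = 1/676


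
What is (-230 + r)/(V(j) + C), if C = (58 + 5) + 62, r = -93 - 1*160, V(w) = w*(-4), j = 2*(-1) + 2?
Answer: -483/125 ≈ -3.8640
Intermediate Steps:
j = 0 (j = -2 + 2 = 0)
V(w) = -4*w
r = -253 (r = -93 - 160 = -253)
C = 125 (C = 63 + 62 = 125)
(-230 + r)/(V(j) + C) = (-230 - 253)/(-4*0 + 125) = -483/(0 + 125) = -483/125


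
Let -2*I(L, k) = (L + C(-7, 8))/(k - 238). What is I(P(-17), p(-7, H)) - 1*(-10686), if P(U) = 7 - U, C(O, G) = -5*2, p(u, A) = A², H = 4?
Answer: 2372299/222 ≈ 10686.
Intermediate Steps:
C(O, G) = -10
I(L, k) = -(-10 + L)/(2*(-238 + k)) (I(L, k) = -(L - 10)/(2*(k - 238)) = -(-10 + L)/(2*(-238 + k)))
I(P(-17), p(-7, H)) - 1*(-10686) = (10 - (7 - 1*(-17)))/(2*(-238 + 4²)) - 1*(-10686) = (10 - (7 + 17))/(2*(-238 + 16)) + 10686 = (½)*(10 - 1*24)/(-222) + 10686 = (½)*(-1/222)*(10 - 24) + 10686 = (½)*(-1/222)*(-14) + 10686 = 7/222 + 10686 = 2372299/222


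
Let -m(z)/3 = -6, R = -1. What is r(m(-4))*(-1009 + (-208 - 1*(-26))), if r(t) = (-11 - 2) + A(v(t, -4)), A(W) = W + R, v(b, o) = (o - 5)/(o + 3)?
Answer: 5955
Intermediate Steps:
m(z) = 18 (m(z) = -3*(-6) = 18)
v(b, o) = (-5 + o)/(3 + o)
A(W) = -1 + W (A(W) = W - 1 = -1 + W)
r(t) = -5 (r(t) = (-11 - 2) + (-1 + (-5 - 4)/(3 - 4)) = -13 + (-1 - 9/(-1)) = -13 + (-1 - 1*(-9)) = -13 + (-1 + 9) = -13 + 8 = -5)
r(m(-4))*(-1009 + (-208 - 1*(-26))) = -5*(-1009 + (-208 - 1*(-26))) = -5*(-1009 + (-208 + 26)) = -5*(-1009 - 182) = -5*(-1191) = 5955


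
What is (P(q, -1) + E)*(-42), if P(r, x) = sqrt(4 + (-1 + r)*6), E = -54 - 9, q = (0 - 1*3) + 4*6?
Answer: 2646 - 84*sqrt(31) ≈ 2178.3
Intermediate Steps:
q = 21 (q = (0 - 3) + 24 = -3 + 24 = 21)
E = -63
P(r, x) = sqrt(-2 + 6*r) (P(r, x) = sqrt(4 + (-6 + 6*r)) = sqrt(-2 + 6*r))
(P(q, -1) + E)*(-42) = (sqrt(-2 + 6*21) - 63)*(-42) = (sqrt(-2 + 126) - 63)*(-42) = (sqrt(124) - 63)*(-42) = (2*sqrt(31) - 63)*(-42) = (-63 + 2*sqrt(31))*(-42) = 2646 - 84*sqrt(31)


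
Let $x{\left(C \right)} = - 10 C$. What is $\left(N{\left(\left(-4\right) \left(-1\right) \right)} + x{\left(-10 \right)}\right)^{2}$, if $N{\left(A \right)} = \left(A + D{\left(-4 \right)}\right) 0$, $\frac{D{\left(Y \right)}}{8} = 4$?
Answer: $10000$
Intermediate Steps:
$D{\left(Y \right)} = 32$ ($D{\left(Y \right)} = 8 \cdot 4 = 32$)
$N{\left(A \right)} = 0$ ($N{\left(A \right)} = \left(A + 32\right) 0 = \left(32 + A\right) 0 = 0$)
$\left(N{\left(\left(-4\right) \left(-1\right) \right)} + x{\left(-10 \right)}\right)^{2} = \left(0 - -100\right)^{2} = \left(0 + 100\right)^{2} = 100^{2} = 10000$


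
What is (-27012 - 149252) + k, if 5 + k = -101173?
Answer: -277442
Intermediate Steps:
k = -101178 (k = -5 - 101173 = -101178)
(-27012 - 149252) + k = (-27012 - 149252) - 101178 = -176264 - 101178 = -277442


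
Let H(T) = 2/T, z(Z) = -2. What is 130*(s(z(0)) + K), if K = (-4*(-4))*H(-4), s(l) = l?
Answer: -1300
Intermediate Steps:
K = -8 (K = (-4*(-4))*(2/(-4)) = 16*(2*(-1/4)) = 16*(-1/2) = -8)
130*(s(z(0)) + K) = 130*(-2 - 8) = 130*(-10) = -1300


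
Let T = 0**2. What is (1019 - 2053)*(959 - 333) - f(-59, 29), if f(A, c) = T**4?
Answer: -647284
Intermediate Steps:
T = 0
f(A, c) = 0 (f(A, c) = 0**4 = 0)
(1019 - 2053)*(959 - 333) - f(-59, 29) = (1019 - 2053)*(959 - 333) - 1*0 = -1034*626 + 0 = -647284 + 0 = -647284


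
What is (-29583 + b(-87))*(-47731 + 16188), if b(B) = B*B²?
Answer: 21704296698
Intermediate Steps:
b(B) = B³
(-29583 + b(-87))*(-47731 + 16188) = (-29583 + (-87)³)*(-47731 + 16188) = (-29583 - 658503)*(-31543) = -688086*(-31543) = 21704296698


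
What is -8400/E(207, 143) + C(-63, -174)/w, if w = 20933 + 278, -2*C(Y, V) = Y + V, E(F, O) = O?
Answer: -356310909/6066346 ≈ -58.736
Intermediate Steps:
C(Y, V) = -V/2 - Y/2 (C(Y, V) = -(Y + V)/2 = -(V + Y)/2 = -V/2 - Y/2)
w = 21211
-8400/E(207, 143) + C(-63, -174)/w = -8400/143 + (-1/2*(-174) - 1/2*(-63))/21211 = -8400*1/143 + (87 + 63/2)*(1/21211) = -8400/143 + (237/2)*(1/21211) = -8400/143 + 237/42422 = -356310909/6066346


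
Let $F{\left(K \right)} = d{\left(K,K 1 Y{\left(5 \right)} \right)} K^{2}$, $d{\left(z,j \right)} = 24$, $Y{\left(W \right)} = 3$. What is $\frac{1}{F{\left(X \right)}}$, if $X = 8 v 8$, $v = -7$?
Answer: $\frac{1}{4816896} \approx 2.076 \cdot 10^{-7}$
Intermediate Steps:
$X = -448$ ($X = 8 \left(-7\right) 8 = \left(-56\right) 8 = -448$)
$F{\left(K \right)} = 24 K^{2}$
$\frac{1}{F{\left(X \right)}} = \frac{1}{24 \left(-448\right)^{2}} = \frac{1}{24 \cdot 200704} = \frac{1}{4816896}$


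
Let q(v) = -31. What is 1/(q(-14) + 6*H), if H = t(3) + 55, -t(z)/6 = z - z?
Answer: 1/299 ≈ 0.0033445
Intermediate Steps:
t(z) = 0 (t(z) = -6*(z - z) = -6*0 = 0)
H = 55 (H = 0 + 55 = 55)
1/(q(-14) + 6*H) = 1/(-31 + 6*55) = 1/(-31 + 330) = 1/299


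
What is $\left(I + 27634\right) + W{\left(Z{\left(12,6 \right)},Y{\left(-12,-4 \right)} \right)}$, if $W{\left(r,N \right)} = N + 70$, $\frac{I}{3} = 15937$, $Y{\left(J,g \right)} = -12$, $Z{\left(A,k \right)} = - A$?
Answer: $75503$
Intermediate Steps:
$I = 47811$ ($I = 3 \cdot 15937 = 47811$)
$W{\left(r,N \right)} = 70 + N$
$\left(I + 27634\right) + W{\left(Z{\left(12,6 \right)},Y{\left(-12,-4 \right)} \right)} = \left(47811 + 27634\right) + \left(70 - 12\right) = 75445 + 58 = 75503$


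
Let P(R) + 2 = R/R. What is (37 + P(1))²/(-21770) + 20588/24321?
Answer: 208340372/264734085 ≈ 0.78698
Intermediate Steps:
P(R) = -1 (P(R) = -2 + R/R = -2 + 1 = -1)
(37 + P(1))²/(-21770) + 20588/24321 = (37 - 1)²/(-21770) + 20588/24321 = 36²*(-1/21770) + 20588*(1/24321) = 1296*(-1/21770) + 20588/24321 = -648/10885 + 20588/24321 = 208340372/264734085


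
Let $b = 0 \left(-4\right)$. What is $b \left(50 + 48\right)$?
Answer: $0$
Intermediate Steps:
$b = 0$
$b \left(50 + 48\right) = 0 \left(50 + 48\right) = 0 \cdot 98 = 0$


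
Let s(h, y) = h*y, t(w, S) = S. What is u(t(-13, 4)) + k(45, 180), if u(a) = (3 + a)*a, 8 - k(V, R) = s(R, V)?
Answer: -8064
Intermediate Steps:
k(V, R) = 8 - R*V
u(a) = a*(3 + a)
u(t(-13, 4)) + k(45, 180) = 4*(3 + 4) + (8 - 1*180*45) = 4*7 + (8 - 8100) = 28 - 8092 = -8064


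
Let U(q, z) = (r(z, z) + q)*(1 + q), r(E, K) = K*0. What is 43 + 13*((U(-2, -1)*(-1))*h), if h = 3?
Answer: -35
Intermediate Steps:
r(E, K) = 0
U(q, z) = q*(1 + q) (U(q, z) = (0 + q)*(1 + q) = q*(1 + q))
43 + 13*((U(-2, -1)*(-1))*h) = 43 + 13*((-2*(1 - 2)*(-1))*3) = 43 + 13*((-2*(-1)*(-1))*3) = 43 + 13*((2*(-1))*3) = 43 + 13*(-2*3) = 43 + 13*(-6) = 43 - 78 = -35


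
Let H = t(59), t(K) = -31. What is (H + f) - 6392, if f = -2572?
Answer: -8995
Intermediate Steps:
H = -31
(H + f) - 6392 = (-31 - 2572) - 6392 = -2603 - 6392 = -8995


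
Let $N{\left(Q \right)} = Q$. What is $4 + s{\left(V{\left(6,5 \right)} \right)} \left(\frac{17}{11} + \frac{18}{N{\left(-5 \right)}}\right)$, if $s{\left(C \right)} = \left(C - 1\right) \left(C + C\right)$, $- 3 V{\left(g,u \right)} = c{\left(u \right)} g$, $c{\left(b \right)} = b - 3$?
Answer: $- \frac{860}{11} \approx -78.182$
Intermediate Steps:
$c{\left(b \right)} = -3 + b$ ($c{\left(b \right)} = b - 3 = -3 + b$)
$V{\left(g,u \right)} = - \frac{g \left(-3 + u\right)}{3}$ ($V{\left(g,u \right)} = - \frac{\left(-3 + u\right) g}{3} = - \frac{g \left(-3 + u\right)}{3}$)
$s{\left(C \right)} = 2 C \left(-1 + C\right)$ ($s{\left(C \right)} = \left(-1 + C\right) 2 C = 2 C \left(-1 + C\right)$)
$4 + s{\left(V{\left(6,5 \right)} \right)} \left(\frac{17}{11} + \frac{18}{N{\left(-5 \right)}}\right) = 4 + 2 \cdot \frac{1}{3} \cdot 6 \left(3 - 5\right) \left(-1 + \frac{1}{3} \cdot 6 \left(3 - 5\right)\right) \left(\frac{17}{11} + \frac{18}{-5}\right) = 4 + 2 \cdot \frac{1}{3} \cdot 6 \left(3 - 5\right) \left(-1 + \frac{1}{3} \cdot 6 \left(3 - 5\right)\right) \left(17 \cdot \frac{1}{11} + 18 \left(- \frac{1}{5}\right)\right) = 4 + 2 \cdot \frac{1}{3} \cdot 6 \left(-2\right) \left(-1 + \frac{1}{3} \cdot 6 \left(-2\right)\right) \left(\frac{17}{11} - \frac{18}{5}\right) = 4 + 2 \left(-4\right) \left(-1 - 4\right) \left(- \frac{113}{55}\right) = 4 + 2 \left(-4\right) \left(-5\right) \left(- \frac{113}{55}\right) = 4 + 40 \left(- \frac{113}{55}\right) = 4 - \frac{904}{11} = - \frac{860}{11}$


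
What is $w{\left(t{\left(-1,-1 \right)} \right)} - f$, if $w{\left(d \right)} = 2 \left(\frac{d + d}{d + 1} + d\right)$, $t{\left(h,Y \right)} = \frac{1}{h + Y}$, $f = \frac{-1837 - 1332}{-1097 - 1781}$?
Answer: $- \frac{17559}{2878} \approx -6.1011$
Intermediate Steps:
$f = \frac{3169}{2878}$ ($f = - \frac{3169}{-2878} = \left(-3169\right) \left(- \frac{1}{2878}\right) = \frac{3169}{2878} \approx 1.1011$)
$t{\left(h,Y \right)} = \frac{1}{Y + h}$
$w{\left(d \right)} = 2 d + \frac{4 d}{1 + d}$ ($w{\left(d \right)} = 2 \left(\frac{2 d}{1 + d} + d\right) = 2 \left(d + \frac{2 d}{1 + d}\right) = 2 d + \frac{4 d}{1 + d}$)
$w{\left(t{\left(-1,-1 \right)} \right)} - f = \frac{2 \left(3 + \frac{1}{-1 - 1}\right)}{\left(-1 - 1\right) \left(1 + \frac{1}{-1 - 1}\right)} - \frac{3169}{2878} = \frac{2 \left(3 + \frac{1}{-2}\right)}{\left(-2\right) \left(1 + \frac{1}{-2}\right)} - \frac{3169}{2878} = 2 \left(- \frac{1}{2}\right) \frac{1}{1 - \frac{1}{2}} \left(3 - \frac{1}{2}\right) - \frac{3169}{2878} = 2 \left(- \frac{1}{2}\right) \frac{1}{\frac{1}{2}} \cdot \frac{5}{2} - \frac{3169}{2878} = 2 \left(- \frac{1}{2}\right) 2 \cdot \frac{5}{2} - \frac{3169}{2878} = -5 - \frac{3169}{2878} = - \frac{17559}{2878}$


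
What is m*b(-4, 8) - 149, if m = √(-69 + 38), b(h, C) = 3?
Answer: -149 + 3*I*√31 ≈ -149.0 + 16.703*I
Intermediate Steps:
m = I*√31 (m = √(-31) = I*√31 ≈ 5.5678*I)
m*b(-4, 8) - 149 = (I*√31)*3 - 149 = 3*I*√31 - 149 = -149 + 3*I*√31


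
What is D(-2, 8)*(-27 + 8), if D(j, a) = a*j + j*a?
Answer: 608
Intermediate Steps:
D(j, a) = 2*a*j (D(j, a) = a*j + a*j = 2*a*j)
D(-2, 8)*(-27 + 8) = (2*8*(-2))*(-27 + 8) = -32*(-19) = 608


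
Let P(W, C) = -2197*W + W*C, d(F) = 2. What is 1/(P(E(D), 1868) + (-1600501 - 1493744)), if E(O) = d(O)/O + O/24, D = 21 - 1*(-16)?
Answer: -888/2748155753 ≈ -3.2313e-7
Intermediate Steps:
D = 37 (D = 21 + 16 = 37)
E(O) = 2/O + O/24
P(W, C) = -2197*W + C*W
1/(P(E(D), 1868) + (-1600501 - 1493744)) = 1/((2/37 + (1/24)*37)*(-2197 + 1868) + (-1600501 - 1493744)) = 1/((2*(1/37) + 37/24)*(-329) - 3094245) = 1/((2/37 + 37/24)*(-329) - 3094245) = 1/((1417/888)*(-329) - 3094245) = 1/(-466193/888 - 3094245) = 1/(-2748155753/888) = -888/2748155753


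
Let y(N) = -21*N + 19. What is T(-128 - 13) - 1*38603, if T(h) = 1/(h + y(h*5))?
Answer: -566807848/14683 ≈ -38603.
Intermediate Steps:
y(N) = 19 - 21*N
T(h) = 1/(19 - 104*h) (T(h) = 1/(h + (19 - 21*h*5)) = 1/(h + (19 - 105*h)) = 1/(19 - 104*h))
T(-128 - 13) - 1*38603 = 1/(19 - 104*(-128 - 13)) - 1*38603 = 1/(19 - 104*(-141)) - 38603 = 1/(19 + 14664) - 38603 = 1/14683 - 38603 = -566807848/14683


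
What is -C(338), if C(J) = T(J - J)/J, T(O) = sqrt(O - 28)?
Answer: -I*sqrt(7)/169 ≈ -0.015655*I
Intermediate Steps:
T(O) = sqrt(-28 + O)
C(J) = 2*I*sqrt(7)/J (C(J) = sqrt(-28 + (J - J))/J = sqrt(-28 + 0)/J = sqrt(-28)/J = (2*I*sqrt(7))/J = 2*I*sqrt(7)/J)
-C(338) = -2*I*sqrt(7)/338 = -I*sqrt(7)/169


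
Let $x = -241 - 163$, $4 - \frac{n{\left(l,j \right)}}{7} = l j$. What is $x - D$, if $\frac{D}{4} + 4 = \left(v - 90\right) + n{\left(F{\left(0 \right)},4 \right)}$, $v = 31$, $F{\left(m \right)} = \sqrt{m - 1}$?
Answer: $-264 + 112 i \approx -264.0 + 112.0 i$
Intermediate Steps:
$F{\left(m \right)} = \sqrt{-1 + m}$
$n{\left(l,j \right)} = 28 - 7 j l$ ($n{\left(l,j \right)} = 28 - 7 l j = 28 - 7 j l$)
$D = -140 - 112 i$ ($D = -16 + 4 \left(\left(31 - 90\right) + \left(28 - 28 \sqrt{-1 + 0}\right)\right) = -16 + 4 \left(-59 + \left(28 - 28 \sqrt{-1}\right)\right) = -16 + 4 \left(-59 + \left(28 - 28 i\right)\right) = -16 + 4 \left(-31 - 28 i\right) = -16 - \left(124 + 112 i\right) = -140 - 112 i \approx -140.0 - 112.0 i$)
$x = -404$
$x - D = -404 - \left(-140 - 112 i\right) = -404 + \left(140 + 112 i\right) = -264 + 112 i$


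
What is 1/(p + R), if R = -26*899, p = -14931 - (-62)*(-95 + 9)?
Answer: -1/43637 ≈ -2.2916e-5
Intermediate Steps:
p = -20263 (p = -14931 - (-62)*(-86) = -14931 - 1*5332 = -14931 - 5332 = -20263)
R = -23374
1/(p + R) = 1/(-20263 - 23374) = 1/(-43637) = -1/43637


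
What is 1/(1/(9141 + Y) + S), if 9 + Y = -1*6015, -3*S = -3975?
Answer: 3117/4130026 ≈ 0.00075472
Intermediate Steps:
S = 1325 (S = -1/3*(-3975) = 1325)
Y = -6024 (Y = -9 - 1*6015 = -9 - 6015 = -6024)
1/(1/(9141 + Y) + S) = 1/(1/(9141 - 6024) + 1325) = 1/(1/3117 + 1325) = 1/(4130026/3117) = 3117/4130026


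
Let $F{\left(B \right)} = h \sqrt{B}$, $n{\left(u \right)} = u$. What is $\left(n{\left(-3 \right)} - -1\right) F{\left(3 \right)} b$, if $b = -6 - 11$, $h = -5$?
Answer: $- 170 \sqrt{3} \approx -294.45$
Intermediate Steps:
$b = -17$ ($b = -6 - 11 = -17$)
$F{\left(B \right)} = - 5 \sqrt{B}$
$\left(n{\left(-3 \right)} - -1\right) F{\left(3 \right)} b = \left(-3 - -1\right) \left(- 5 \sqrt{3}\right) \left(-17\right) = \left(-3 + 1\right) \left(- 5 \sqrt{3}\right) \left(-17\right) = - 2 \left(- 5 \sqrt{3}\right) \left(-17\right) = 10 \sqrt{3} \left(-17\right) = - 170 \sqrt{3}$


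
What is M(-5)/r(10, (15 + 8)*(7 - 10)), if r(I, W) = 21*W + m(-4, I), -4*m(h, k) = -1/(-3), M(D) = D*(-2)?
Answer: -120/17389 ≈ -0.0069009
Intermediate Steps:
M(D) = -2*D
m(h, k) = -1/12 (m(h, k) = -(-1)/(4*(-3)) = -(-1)*(-1)/(4*3) = -¼*⅓ = -1/12)
r(I, W) = -1/12 + 21*W (r(I, W) = 21*W - 1/12 = -1/12 + 21*W)
M(-5)/r(10, (15 + 8)*(7 - 10)) = (-2*(-5))/(-1/12 + 21*((15 + 8)*(7 - 10))) = 10/(-1/12 + 21*(23*(-3))) = 10/(-1/12 + 21*(-69)) = 10/(-1/12 - 1449) = 10/(-17389/12) = 10*(-12/17389) = -120/17389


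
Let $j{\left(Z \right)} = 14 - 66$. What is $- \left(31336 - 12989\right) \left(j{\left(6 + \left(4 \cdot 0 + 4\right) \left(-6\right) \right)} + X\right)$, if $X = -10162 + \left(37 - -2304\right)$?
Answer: $144445931$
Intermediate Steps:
$X = -7821$ ($X = -10162 + \left(37 + 2304\right) = -10162 + 2341 = -7821$)
$j{\left(Z \right)} = -52$
$- \left(31336 - 12989\right) \left(j{\left(6 + \left(4 \cdot 0 + 4\right) \left(-6\right) \right)} + X\right) = - \left(31336 - 12989\right) \left(-52 - 7821\right) = - 18347 \left(-7873\right) = \left(-1\right) \left(-144445931\right) = 144445931$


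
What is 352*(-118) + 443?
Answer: -41093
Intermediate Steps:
352*(-118) + 443 = -41536 + 443 = -41093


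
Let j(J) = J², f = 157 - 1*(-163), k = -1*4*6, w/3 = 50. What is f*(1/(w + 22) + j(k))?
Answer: 7925840/43 ≈ 1.8432e+5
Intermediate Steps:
w = 150 (w = 3*50 = 150)
k = -24 (k = -4*6 = -24)
f = 320 (f = 157 + 163 = 320)
f*(1/(w + 22) + j(k)) = 320*(1/(150 + 22) + (-24)²) = 320*(1/172 + 576) = 320*(99073/172) = 7925840/43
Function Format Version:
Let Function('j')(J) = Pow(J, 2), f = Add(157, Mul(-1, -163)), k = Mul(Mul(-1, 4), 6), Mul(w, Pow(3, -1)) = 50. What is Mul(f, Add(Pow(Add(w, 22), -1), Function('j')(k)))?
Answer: Rational(7925840, 43) ≈ 1.8432e+5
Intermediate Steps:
w = 150 (w = Mul(3, 50) = 150)
k = -24 (k = Mul(-4, 6) = -24)
f = 320 (f = Add(157, 163) = 320)
Mul(f, Add(Pow(Add(w, 22), -1), Function('j')(k))) = Mul(320, Add(Pow(Add(150, 22), -1), Pow(-24, 2))) = Mul(320, Add(Pow(172, -1), 576)) = Mul(320, Add(Rational(1, 172), 576)) = Mul(320, Rational(99073, 172)) = Rational(7925840, 43)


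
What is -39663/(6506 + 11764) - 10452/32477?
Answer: -164343699/65928310 ≈ -2.4928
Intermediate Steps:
-39663/(6506 + 11764) - 10452/32477 = -39663/18270 - 10452*1/32477 = -39663*1/18270 - 10452/32477 = -4407/2030 - 10452/32477 = -164343699/65928310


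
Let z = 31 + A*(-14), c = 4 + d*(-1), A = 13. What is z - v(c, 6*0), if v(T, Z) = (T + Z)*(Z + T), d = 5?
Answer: -152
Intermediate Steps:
c = -1 (c = 4 + 5*(-1) = 4 - 5 = -1)
v(T, Z) = (T + Z)² (v(T, Z) = (T + Z)*(T + Z) = (T + Z)²)
z = -151 (z = 31 + 13*(-14) = 31 - 182 = -151)
z - v(c, 6*0) = -151 - (-1 + 6*0)² = -151 - (-1 + 0)² = -151 - 1*(-1)² = -151 - 1*1 = -151 - 1 = -152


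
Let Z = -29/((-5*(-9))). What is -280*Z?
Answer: 1624/9 ≈ 180.44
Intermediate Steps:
Z = -29/45 ≈ -0.64444
-280*Z = -280*(-29/45) = 1624/9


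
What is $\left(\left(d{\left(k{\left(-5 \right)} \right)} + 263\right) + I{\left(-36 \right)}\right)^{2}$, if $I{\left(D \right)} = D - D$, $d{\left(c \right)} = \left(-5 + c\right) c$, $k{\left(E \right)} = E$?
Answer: $97969$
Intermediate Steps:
$d{\left(c \right)} = c \left(-5 + c\right)$
$I{\left(D \right)} = 0$
$\left(\left(d{\left(k{\left(-5 \right)} \right)} + 263\right) + I{\left(-36 \right)}\right)^{2} = \left(\left(- 5 \left(-5 - 5\right) + 263\right) + 0\right)^{2} = \left(\left(\left(-5\right) \left(-10\right) + 263\right) + 0\right)^{2} = \left(\left(50 + 263\right) + 0\right)^{2} = \left(313 + 0\right)^{2} = 313^{2} = 97969$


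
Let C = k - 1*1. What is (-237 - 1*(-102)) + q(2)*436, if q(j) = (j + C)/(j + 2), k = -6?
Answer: -680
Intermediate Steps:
C = -7 (C = -6 - 1*1 = -6 - 1 = -7)
q(j) = (-7 + j)/(2 + j) (q(j) = (j - 7)/(j + 2) = (-7 + j)/(2 + j))
(-237 - 1*(-102)) + q(2)*436 = (-237 - 1*(-102)) + ((-7 + 2)/(2 + 2))*436 = (-237 + 102) + (-5/4)*436 = -135 + ((1/4)*(-5))*436 = -135 - 5/4*436 = -135 - 545 = -680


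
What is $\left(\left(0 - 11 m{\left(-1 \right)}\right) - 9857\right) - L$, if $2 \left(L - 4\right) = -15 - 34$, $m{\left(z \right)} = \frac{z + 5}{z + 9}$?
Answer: $-9842$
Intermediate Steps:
$m{\left(z \right)} = \frac{5 + z}{9 + z}$
$L = - \frac{41}{2}$ ($L = 4 + \frac{-15 - 34}{2} = 4 + \frac{1}{2} \left(-49\right) = 4 - \frac{49}{2} = - \frac{41}{2} \approx -20.5$)
$\left(\left(0 - 11 m{\left(-1 \right)}\right) - 9857\right) - L = \left(\left(0 - 11 \frac{5 - 1}{9 - 1}\right) - 9857\right) - - \frac{41}{2} = \left(\left(0 - 11 \cdot \frac{1}{8} \cdot 4\right) - 9857\right) + \frac{41}{2} = \left(\left(0 - \frac{11}{2}\right) - 9857\right) + \frac{41}{2} = \left(- \frac{11}{2} - 9857\right) + \frac{41}{2} = - \frac{19725}{2} + \frac{41}{2} = -9842$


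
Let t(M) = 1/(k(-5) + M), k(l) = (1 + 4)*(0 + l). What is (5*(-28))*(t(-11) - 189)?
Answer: 238175/9 ≈ 26464.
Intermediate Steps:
k(l) = 5*l
t(M) = 1/(-25 + M) (t(M) = 1/(5*(-5) + M) = 1/(-25 + M))
(5*(-28))*(t(-11) - 189) = (5*(-28))*(1/(-25 - 11) - 189) = -140*(1/(-36) - 189) = -140*(-1/36 - 189) = -140*(-6805/36) = 238175/9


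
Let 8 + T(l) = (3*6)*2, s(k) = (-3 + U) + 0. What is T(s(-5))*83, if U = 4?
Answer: 2324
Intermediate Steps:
s(k) = 1 (s(k) = (-3 + 4) + 0 = 1 + 0 = 1)
T(l) = 28 (T(l) = -8 + (3*6)*2 = -8 + 18*2 = -8 + 36 = 28)
T(s(-5))*83 = 28*83 = 2324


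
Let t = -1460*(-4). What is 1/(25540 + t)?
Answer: 1/31380 ≈ 3.1867e-5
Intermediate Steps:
t = 5840
1/(25540 + t) = 1/(25540 + 5840) = 1/31380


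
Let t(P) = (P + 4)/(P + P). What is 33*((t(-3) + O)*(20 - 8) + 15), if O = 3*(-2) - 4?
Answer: -3531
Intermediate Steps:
O = -10 (O = -6 - 4 = -10)
t(P) = (4 + P)/(2*P) (t(P) = (4 + P)/((2*P)) = (4 + P)*(1/(2*P)) = (4 + P)/(2*P))
33*((t(-3) + O)*(20 - 8) + 15) = 33*(((½)*(4 - 3)/(-3) - 10)*(20 - 8) + 15) = 33*(((½)*(-⅓)*1 - 10)*12 + 15) = 33*((-⅙ - 10)*12 + 15) = 33*(-61/6*12 + 15) = 33*(-122 + 15) = 33*(-107) = -3531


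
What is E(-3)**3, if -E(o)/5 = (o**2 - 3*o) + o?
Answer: -421875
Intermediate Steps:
E(o) = -5*o**2 + 10*o (E(o) = -5*((o**2 - 3*o) + o) = -5*(o**2 - 2*o) = -5*o**2 + 10*o)
E(-3)**3 = (5*(-3)*(2 - 1*(-3)))**3 = (5*(-3)*(2 + 3))**3 = (5*(-3)*5)**3 = (-75)**3 = -421875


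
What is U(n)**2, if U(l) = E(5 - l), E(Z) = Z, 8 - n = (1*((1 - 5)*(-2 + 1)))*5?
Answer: 289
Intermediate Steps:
n = -12 (n = 8 - 1*((1 - 5)*(-2 + 1))*5 = 8 - 1*(-4*(-1))*5 = 8 - 1*4*5 = 8 - 4*5 = 8 - 1*20 = 8 - 20 = -12)
U(l) = 5 - l
U(n)**2 = (5 - 1*(-12))**2 = (5 + 12)**2 = 17**2 = 289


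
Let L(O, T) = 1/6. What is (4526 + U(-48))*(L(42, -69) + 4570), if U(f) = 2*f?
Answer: 60737515/3 ≈ 2.0246e+7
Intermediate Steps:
L(O, T) = 1/6
(4526 + U(-48))*(L(42, -69) + 4570) = (4526 + 2*(-48))*(1/6 + 4570) = (4526 - 96)*(27421/6) = 4430*(27421/6) = 60737515/3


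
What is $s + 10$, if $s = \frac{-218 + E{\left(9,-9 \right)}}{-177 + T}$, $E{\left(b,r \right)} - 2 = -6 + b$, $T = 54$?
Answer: $\frac{481}{41} \approx 11.732$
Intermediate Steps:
$E{\left(b,r \right)} = -4 + b$ ($E{\left(b,r \right)} = 2 + \left(-6 + b\right) = -4 + b$)
$s = \frac{71}{41}$ ($s = \frac{-218 + \left(-4 + 9\right)}{-177 + 54} = \frac{-218 + 5}{-123} = \left(-213\right) \left(- \frac{1}{123}\right) = \frac{71}{41} \approx 1.7317$)
$s + 10 = \frac{71}{41} + 10 = \frac{481}{41}$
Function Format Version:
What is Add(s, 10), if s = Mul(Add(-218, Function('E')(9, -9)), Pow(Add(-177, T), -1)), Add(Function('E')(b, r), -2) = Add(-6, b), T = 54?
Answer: Rational(481, 41) ≈ 11.732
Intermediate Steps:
Function('E')(b, r) = Add(-4, b) (Function('E')(b, r) = Add(2, Add(-6, b)) = Add(-4, b))
s = Rational(71, 41) (s = Mul(Add(-218, Add(-4, 9)), Pow(Add(-177, 54), -1)) = Mul(Add(-218, 5), Pow(-123, -1)) = Mul(-213, Rational(-1, 123)) = Rational(71, 41) ≈ 1.7317)
Add(s, 10) = Add(Rational(71, 41), 10) = Rational(481, 41)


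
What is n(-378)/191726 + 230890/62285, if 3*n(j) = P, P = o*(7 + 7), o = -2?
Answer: 13280110444/3582496173 ≈ 3.7069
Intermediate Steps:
P = -28 (P = -2*(7 + 7) = -2*14 = -28)
n(j) = -28/3 (n(j) = (1/3)*(-28) = -28/3)
n(-378)/191726 + 230890/62285 = -28/3/191726 + 230890/62285 = -28/3*1/191726 + 230890*(1/62285) = -14/287589 + 46178/12457 = 13280110444/3582496173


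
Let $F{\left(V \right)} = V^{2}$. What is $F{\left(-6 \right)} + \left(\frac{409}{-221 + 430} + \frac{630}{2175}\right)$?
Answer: $\frac{1159063}{30305} \approx 38.247$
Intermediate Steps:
$F{\left(-6 \right)} + \left(\frac{409}{-221 + 430} + \frac{630}{2175}\right) = \left(-6\right)^{2} + \left(\frac{409}{-221 + 430} + \frac{630}{2175}\right) = 36 + \left(\frac{409}{209} + 630 \cdot \frac{1}{2175}\right) = 36 + \left(409 \cdot \frac{1}{209} + \frac{42}{145}\right) = 36 + \left(\frac{409}{209} + \frac{42}{145}\right) = 36 + \frac{68083}{30305} = \frac{1159063}{30305}$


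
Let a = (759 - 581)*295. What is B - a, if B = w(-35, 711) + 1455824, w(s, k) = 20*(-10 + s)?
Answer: 1402414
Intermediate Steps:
w(s, k) = -200 + 20*s
a = 52510 (a = 178*295 = 52510)
B = 1454924 (B = (-200 + 20*(-35)) + 1455824 = (-200 - 700) + 1455824 = -900 + 1455824 = 1454924)
B - a = 1454924 - 1*52510 = 1454924 - 52510 = 1402414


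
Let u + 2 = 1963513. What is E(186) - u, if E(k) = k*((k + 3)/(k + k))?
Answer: -3926833/2 ≈ -1.9634e+6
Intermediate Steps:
u = 1963511 (u = -2 + 1963513 = 1963511)
E(k) = 3/2 + k/2 (E(k) = k*((3 + k)/((2*k))) = k*((3 + k)*(1/(2*k))) = k*((3 + k)/(2*k)) = 3/2 + k/2)
E(186) - u = (3/2 + (½)*186) - 1*1963511 = (3/2 + 93) - 1963511 = 189/2 - 1963511 = -3926833/2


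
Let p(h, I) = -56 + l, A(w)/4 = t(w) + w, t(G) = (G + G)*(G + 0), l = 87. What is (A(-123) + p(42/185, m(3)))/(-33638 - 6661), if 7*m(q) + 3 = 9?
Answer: -120571/40299 ≈ -2.9919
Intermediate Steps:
t(G) = 2*G² (t(G) = (2*G)*G = 2*G²)
A(w) = 4*w + 8*w² (A(w) = 4*(2*w² + w) = 4*(w + 2*w²) = 4*w + 8*w²)
m(q) = 6/7 (m(q) = -3/7 + (⅐)*9 = -3/7 + 9/7 = 6/7)
p(h, I) = 31 (p(h, I) = -56 + 87 = 31)
(A(-123) + p(42/185, m(3)))/(-33638 - 6661) = (4*(-123)*(1 + 2*(-123)) + 31)/(-33638 - 6661) = (4*(-123)*(1 - 246) + 31)/(-40299) = (4*(-123)*(-245) + 31)*(-1/40299) = (120540 + 31)*(-1/40299) = 120571*(-1/40299) = -120571/40299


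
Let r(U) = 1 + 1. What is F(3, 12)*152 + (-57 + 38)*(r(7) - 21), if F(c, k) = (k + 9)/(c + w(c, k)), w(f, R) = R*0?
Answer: 1425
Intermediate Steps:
r(U) = 2
w(f, R) = 0
F(c, k) = (9 + k)/c (F(c, k) = (k + 9)/(c + 0) = (9 + k)/c)
F(3, 12)*152 + (-57 + 38)*(r(7) - 21) = ((9 + 12)/3)*152 + (-57 + 38)*(2 - 21) = ((1/3)*21)*152 - 19*(-19) = 7*152 + 361 = 1064 + 361 = 1425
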